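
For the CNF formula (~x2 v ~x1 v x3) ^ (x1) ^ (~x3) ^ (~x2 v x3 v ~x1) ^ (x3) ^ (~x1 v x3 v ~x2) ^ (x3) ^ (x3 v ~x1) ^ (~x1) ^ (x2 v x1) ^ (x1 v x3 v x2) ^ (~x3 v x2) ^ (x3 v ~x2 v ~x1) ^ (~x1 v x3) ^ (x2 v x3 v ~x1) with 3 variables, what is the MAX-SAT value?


Enumerate all 8 truth assignments.
For each, count how many of the 15 clauses are satisfied.
The formula is not fully satisfiable, so the maximum is below 15.
Maximum simultaneously satisfiable clauses = 13.

13


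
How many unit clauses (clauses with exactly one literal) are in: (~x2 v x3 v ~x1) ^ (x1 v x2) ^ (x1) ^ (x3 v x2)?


A unit clause contains exactly one literal.
Unit clauses found: (x1).
Count = 1.

1


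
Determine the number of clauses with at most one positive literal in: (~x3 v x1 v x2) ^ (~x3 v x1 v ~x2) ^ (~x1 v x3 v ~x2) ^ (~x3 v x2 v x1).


A Horn clause has at most one positive literal.
Clause 1: 2 positive lit(s) -> not Horn
Clause 2: 1 positive lit(s) -> Horn
Clause 3: 1 positive lit(s) -> Horn
Clause 4: 2 positive lit(s) -> not Horn
Total Horn clauses = 2.

2


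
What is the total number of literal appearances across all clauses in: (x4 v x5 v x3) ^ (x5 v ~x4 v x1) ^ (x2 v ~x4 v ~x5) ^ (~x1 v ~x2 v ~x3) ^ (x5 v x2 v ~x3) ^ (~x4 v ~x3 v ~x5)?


Clause lengths: 3, 3, 3, 3, 3, 3.
Sum = 3 + 3 + 3 + 3 + 3 + 3 = 18.

18


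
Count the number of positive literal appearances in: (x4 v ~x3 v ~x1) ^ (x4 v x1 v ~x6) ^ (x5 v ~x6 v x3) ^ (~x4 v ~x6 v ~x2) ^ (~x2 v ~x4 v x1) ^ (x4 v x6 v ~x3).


Scan each clause for unnegated literals.
Clause 1: 1 positive; Clause 2: 2 positive; Clause 3: 2 positive; Clause 4: 0 positive; Clause 5: 1 positive; Clause 6: 2 positive.
Total positive literal occurrences = 8.

8


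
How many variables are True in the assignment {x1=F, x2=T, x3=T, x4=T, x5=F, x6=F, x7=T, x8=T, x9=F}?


The weight is the number of variables assigned True.
True variables: x2, x3, x4, x7, x8.
Weight = 5.

5


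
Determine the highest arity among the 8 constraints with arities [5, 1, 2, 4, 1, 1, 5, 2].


The arities are: 5, 1, 2, 4, 1, 1, 5, 2.
Scan for the maximum value.
Maximum arity = 5.

5


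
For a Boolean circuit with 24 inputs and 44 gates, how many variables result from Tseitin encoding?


The Tseitin transformation introduces one auxiliary variable per gate.
Total variables = inputs + gates = 24 + 44 = 68.

68


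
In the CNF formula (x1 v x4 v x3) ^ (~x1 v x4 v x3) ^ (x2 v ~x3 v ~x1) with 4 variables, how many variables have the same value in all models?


Find all satisfying assignments: 10 model(s).
Check which variables have the same value in every model.
No variable is fixed across all models.
Backbone size = 0.

0


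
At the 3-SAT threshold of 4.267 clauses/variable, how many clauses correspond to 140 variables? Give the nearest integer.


The 3-SAT phase transition occurs at approximately 4.267 clauses per variable.
m = 4.267 * 140 = 597.38.
Rounded to nearest integer: 597.

597


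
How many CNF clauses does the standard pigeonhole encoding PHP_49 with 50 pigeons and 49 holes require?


The PHP encoding has two parts:
1) At-least-one-hole clauses: 50 (one per pigeon, each with 49 literals).
2) At-most-one-pigeon-per-hole clauses: 49 holes * C(50,2) = 49 * 1225 = 60025.
Total clauses = 50 + 60025 = 60075.

60075


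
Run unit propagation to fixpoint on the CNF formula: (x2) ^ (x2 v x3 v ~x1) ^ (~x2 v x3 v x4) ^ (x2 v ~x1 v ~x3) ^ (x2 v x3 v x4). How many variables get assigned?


Unit propagation repeatedly assigns the literal in any unit clause, then simplifies.
Assignments in order: x2 = T.
No further unit clauses remain.
Total variables assigned = 1.

1


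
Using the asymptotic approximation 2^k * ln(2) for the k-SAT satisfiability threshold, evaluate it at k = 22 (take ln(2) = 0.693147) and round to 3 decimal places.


Using the asymptotic formula: threshold ~ 2^k * ln(2).
2^22 = 4194304.
4194304 * 0.693147 = 2907269.235.

2907269.235


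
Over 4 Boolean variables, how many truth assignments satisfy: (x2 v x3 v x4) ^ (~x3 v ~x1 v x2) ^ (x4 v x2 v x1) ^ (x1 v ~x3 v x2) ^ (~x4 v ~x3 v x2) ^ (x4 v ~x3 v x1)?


Enumerate all 16 truth assignments over 4 variables.
Test each against every clause.
Satisfying assignments found: 9.

9


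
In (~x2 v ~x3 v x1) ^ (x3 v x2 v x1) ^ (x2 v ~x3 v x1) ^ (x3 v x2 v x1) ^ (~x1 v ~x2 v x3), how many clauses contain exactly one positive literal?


A definite clause has exactly one positive literal.
Clause 1: 1 positive -> definite
Clause 2: 3 positive -> not definite
Clause 3: 2 positive -> not definite
Clause 4: 3 positive -> not definite
Clause 5: 1 positive -> definite
Definite clause count = 2.

2


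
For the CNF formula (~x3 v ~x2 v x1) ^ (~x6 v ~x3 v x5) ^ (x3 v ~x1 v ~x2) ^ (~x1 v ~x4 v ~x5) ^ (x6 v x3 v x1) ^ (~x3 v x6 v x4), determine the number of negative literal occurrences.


Scan each clause for negated literals.
Clause 1: 2 negative; Clause 2: 2 negative; Clause 3: 2 negative; Clause 4: 3 negative; Clause 5: 0 negative; Clause 6: 1 negative.
Total negative literal occurrences = 10.

10


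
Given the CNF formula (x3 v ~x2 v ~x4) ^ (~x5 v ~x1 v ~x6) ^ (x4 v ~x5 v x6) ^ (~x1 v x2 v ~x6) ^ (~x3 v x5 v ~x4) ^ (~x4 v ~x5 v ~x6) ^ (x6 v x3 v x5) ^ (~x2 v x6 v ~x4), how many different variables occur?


Identify each distinct variable in the formula.
Variables found: x1, x2, x3, x4, x5, x6.
Total distinct variables = 6.

6


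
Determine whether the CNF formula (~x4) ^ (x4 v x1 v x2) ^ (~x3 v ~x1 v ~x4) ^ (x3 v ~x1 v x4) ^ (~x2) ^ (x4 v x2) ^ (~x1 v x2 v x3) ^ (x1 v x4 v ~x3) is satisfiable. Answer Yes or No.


Check all 16 possible truth assignments.
Number of satisfying assignments found: 0.
The formula is unsatisfiable.

No


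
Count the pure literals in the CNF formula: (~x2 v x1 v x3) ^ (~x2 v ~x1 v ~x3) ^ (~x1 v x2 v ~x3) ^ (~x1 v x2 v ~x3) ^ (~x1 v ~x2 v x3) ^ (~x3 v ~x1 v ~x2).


A pure literal appears in only one polarity across all clauses.
No pure literals found.
Count = 0.

0


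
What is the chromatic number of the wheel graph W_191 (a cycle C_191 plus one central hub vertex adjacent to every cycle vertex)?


W_191 consists of the cycle C_191 together with a hub vertex adjacent to every cycle vertex.
The cycle C_191 needs 3 colors (odd cycle -> 3).
The hub is adjacent to every cycle vertex, so it must receive a new color distinct from all of them.
Chromatic number = 3 + 1 = 4.

4


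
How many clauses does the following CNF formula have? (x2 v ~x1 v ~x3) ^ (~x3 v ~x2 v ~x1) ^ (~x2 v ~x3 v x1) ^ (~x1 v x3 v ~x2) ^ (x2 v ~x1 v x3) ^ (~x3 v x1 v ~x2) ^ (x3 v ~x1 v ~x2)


Each group enclosed in parentheses joined by ^ is one clause.
Counting the conjuncts: 7 clauses.

7


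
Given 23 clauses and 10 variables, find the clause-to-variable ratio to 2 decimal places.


Clause-to-variable ratio = clauses / variables.
23 / 10 = 2.3.

2.3


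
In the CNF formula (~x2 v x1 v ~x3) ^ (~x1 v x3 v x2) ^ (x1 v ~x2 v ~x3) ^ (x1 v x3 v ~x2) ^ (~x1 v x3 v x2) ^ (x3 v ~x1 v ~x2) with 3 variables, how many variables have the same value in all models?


Find all satisfying assignments: 4 model(s).
Check which variables have the same value in every model.
No variable is fixed across all models.
Backbone size = 0.

0


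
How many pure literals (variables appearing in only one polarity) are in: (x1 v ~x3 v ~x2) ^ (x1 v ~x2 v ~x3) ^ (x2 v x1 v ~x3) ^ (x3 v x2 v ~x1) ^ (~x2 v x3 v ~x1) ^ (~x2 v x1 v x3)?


A pure literal appears in only one polarity across all clauses.
No pure literals found.
Count = 0.

0


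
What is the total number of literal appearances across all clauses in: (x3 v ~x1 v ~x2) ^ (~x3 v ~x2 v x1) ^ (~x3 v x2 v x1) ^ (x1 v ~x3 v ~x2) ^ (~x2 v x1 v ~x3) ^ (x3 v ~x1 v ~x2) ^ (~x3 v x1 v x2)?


Clause lengths: 3, 3, 3, 3, 3, 3, 3.
Sum = 3 + 3 + 3 + 3 + 3 + 3 + 3 = 21.

21


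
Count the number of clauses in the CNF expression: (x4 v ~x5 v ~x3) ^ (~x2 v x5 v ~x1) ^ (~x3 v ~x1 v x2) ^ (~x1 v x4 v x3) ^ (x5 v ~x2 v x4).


Each group enclosed in parentheses joined by ^ is one clause.
Counting the conjuncts: 5 clauses.

5


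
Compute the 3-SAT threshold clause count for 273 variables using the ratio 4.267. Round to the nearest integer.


The 3-SAT phase transition occurs at approximately 4.267 clauses per variable.
m = 4.267 * 273 = 1164.891.
Rounded to nearest integer: 1165.

1165


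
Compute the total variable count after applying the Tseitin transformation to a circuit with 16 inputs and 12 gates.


The Tseitin transformation introduces one auxiliary variable per gate.
Total variables = inputs + gates = 16 + 12 = 28.

28


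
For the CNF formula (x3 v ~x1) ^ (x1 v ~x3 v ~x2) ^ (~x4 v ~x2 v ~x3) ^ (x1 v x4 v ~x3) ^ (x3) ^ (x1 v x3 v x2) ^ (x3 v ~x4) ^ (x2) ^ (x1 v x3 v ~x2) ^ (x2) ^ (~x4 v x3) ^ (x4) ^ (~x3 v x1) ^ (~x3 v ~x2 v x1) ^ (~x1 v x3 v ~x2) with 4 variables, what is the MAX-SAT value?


Enumerate all 16 truth assignments.
For each, count how many of the 15 clauses are satisfied.
The formula is not fully satisfiable, so the maximum is below 15.
Maximum simultaneously satisfiable clauses = 14.

14


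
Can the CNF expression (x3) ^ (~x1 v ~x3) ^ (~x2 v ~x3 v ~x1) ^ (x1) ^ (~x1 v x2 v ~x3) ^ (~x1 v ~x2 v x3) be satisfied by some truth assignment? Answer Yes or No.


Check all 8 possible truth assignments.
Number of satisfying assignments found: 0.
The formula is unsatisfiable.

No


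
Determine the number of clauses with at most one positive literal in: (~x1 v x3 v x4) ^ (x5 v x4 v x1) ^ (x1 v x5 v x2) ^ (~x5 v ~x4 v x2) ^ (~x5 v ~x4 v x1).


A Horn clause has at most one positive literal.
Clause 1: 2 positive lit(s) -> not Horn
Clause 2: 3 positive lit(s) -> not Horn
Clause 3: 3 positive lit(s) -> not Horn
Clause 4: 1 positive lit(s) -> Horn
Clause 5: 1 positive lit(s) -> Horn
Total Horn clauses = 2.

2


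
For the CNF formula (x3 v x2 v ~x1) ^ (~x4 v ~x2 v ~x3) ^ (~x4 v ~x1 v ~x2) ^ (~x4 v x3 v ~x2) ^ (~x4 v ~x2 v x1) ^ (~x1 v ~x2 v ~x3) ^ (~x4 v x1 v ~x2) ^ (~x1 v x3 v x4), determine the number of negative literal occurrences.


Scan each clause for negated literals.
Clause 1: 1 negative; Clause 2: 3 negative; Clause 3: 3 negative; Clause 4: 2 negative; Clause 5: 2 negative; Clause 6: 3 negative; Clause 7: 2 negative; Clause 8: 1 negative.
Total negative literal occurrences = 17.

17


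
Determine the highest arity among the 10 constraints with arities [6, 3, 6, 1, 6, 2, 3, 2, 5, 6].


The arities are: 6, 3, 6, 1, 6, 2, 3, 2, 5, 6.
Scan for the maximum value.
Maximum arity = 6.

6


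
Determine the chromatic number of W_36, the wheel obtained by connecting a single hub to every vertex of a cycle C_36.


W_36 consists of the cycle C_36 together with a hub vertex adjacent to every cycle vertex.
The cycle C_36 needs 2 colors (even cycle -> 2).
The hub is adjacent to every cycle vertex, so it must receive a new color distinct from all of them.
Chromatic number = 2 + 1 = 3.

3


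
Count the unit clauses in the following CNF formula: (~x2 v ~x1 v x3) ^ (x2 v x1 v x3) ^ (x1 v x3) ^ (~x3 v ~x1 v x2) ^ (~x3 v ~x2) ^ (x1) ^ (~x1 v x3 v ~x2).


A unit clause contains exactly one literal.
Unit clauses found: (x1).
Count = 1.

1


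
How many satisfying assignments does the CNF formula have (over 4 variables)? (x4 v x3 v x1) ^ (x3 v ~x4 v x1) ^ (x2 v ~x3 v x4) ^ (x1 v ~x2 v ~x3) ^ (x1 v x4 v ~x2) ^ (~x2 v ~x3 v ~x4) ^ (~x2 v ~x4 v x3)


Enumerate all 16 truth assignments over 4 variables.
Test each against every clause.
Satisfying assignments found: 6.

6


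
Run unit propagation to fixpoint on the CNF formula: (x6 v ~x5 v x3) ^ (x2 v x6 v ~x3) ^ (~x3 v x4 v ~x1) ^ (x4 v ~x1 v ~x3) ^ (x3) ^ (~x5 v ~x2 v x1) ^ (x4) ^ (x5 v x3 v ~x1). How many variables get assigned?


Unit propagation repeatedly assigns the literal in any unit clause, then simplifies.
Assignments in order: x3 = T, x4 = T.
No further unit clauses remain.
Total variables assigned = 2.

2


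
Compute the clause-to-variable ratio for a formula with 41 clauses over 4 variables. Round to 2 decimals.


Clause-to-variable ratio = clauses / variables.
41 / 4 = 10.25.

10.25


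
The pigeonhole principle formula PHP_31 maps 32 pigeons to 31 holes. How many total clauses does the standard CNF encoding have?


The PHP encoding has two parts:
1) At-least-one-hole clauses: 32 (one per pigeon, each with 31 literals).
2) At-most-one-pigeon-per-hole clauses: 31 holes * C(32,2) = 31 * 496 = 15376.
Total clauses = 32 + 15376 = 15408.

15408


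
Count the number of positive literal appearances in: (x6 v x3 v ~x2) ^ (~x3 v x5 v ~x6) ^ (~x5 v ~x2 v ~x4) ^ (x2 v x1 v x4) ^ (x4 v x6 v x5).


Scan each clause for unnegated literals.
Clause 1: 2 positive; Clause 2: 1 positive; Clause 3: 0 positive; Clause 4: 3 positive; Clause 5: 3 positive.
Total positive literal occurrences = 9.

9


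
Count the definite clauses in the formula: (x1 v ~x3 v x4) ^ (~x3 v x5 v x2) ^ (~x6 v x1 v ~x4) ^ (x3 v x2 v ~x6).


A definite clause has exactly one positive literal.
Clause 1: 2 positive -> not definite
Clause 2: 2 positive -> not definite
Clause 3: 1 positive -> definite
Clause 4: 2 positive -> not definite
Definite clause count = 1.

1


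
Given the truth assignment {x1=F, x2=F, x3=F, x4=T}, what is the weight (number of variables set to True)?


The weight is the number of variables assigned True.
True variables: x4.
Weight = 1.

1


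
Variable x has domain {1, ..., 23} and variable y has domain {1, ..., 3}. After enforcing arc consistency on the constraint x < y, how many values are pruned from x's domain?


For the constraint x < y, x needs a supporting value in y's domain.
x can be at most 2 (one less than y's maximum).
Valid x values from domain: 2 out of 23.
Pruned = 23 - 2 = 21.

21


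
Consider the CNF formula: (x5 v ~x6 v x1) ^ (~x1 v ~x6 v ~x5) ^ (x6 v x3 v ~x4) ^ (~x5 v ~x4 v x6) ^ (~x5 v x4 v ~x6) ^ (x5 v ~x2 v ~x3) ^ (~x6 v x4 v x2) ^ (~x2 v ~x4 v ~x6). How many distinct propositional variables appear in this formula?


Identify each distinct variable in the formula.
Variables found: x1, x2, x3, x4, x5, x6.
Total distinct variables = 6.

6


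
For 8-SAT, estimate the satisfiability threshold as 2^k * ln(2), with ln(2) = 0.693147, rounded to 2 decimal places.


Using the asymptotic formula: threshold ~ 2^k * ln(2).
2^8 = 256.
256 * 0.693147 = 177.45.

177.45


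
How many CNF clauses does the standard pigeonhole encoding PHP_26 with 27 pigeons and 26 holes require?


The PHP encoding has two parts:
1) At-least-one-hole clauses: 27 (one per pigeon, each with 26 literals).
2) At-most-one-pigeon-per-hole clauses: 26 holes * C(27,2) = 26 * 351 = 9126.
Total clauses = 27 + 9126 = 9153.

9153


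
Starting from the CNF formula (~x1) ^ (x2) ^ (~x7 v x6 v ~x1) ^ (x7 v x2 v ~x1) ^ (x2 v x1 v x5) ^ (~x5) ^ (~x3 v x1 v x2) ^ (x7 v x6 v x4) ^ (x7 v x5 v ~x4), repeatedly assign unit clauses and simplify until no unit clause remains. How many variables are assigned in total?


Unit propagation repeatedly assigns the literal in any unit clause, then simplifies.
Assignments in order: x1 = F, x2 = T, x5 = F.
No further unit clauses remain.
Total variables assigned = 3.

3


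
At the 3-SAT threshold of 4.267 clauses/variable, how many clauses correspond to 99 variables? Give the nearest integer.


The 3-SAT phase transition occurs at approximately 4.267 clauses per variable.
m = 4.267 * 99 = 422.433.
Rounded to nearest integer: 422.

422


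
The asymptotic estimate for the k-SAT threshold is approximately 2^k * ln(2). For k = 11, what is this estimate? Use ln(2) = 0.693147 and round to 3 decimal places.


Using the asymptotic formula: threshold ~ 2^k * ln(2).
2^11 = 2048.
2048 * 0.693147 = 1419.565.

1419.565


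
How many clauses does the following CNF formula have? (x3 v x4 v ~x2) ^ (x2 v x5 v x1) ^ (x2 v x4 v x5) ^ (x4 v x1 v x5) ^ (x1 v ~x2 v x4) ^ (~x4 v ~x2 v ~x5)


Each group enclosed in parentheses joined by ^ is one clause.
Counting the conjuncts: 6 clauses.

6


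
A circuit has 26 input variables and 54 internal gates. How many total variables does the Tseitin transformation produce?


The Tseitin transformation introduces one auxiliary variable per gate.
Total variables = inputs + gates = 26 + 54 = 80.

80


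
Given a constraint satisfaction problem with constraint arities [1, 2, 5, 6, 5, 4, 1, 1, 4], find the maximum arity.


The arities are: 1, 2, 5, 6, 5, 4, 1, 1, 4.
Scan for the maximum value.
Maximum arity = 6.

6


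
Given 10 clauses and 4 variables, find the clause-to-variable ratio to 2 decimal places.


Clause-to-variable ratio = clauses / variables.
10 / 4 = 2.5.

2.5


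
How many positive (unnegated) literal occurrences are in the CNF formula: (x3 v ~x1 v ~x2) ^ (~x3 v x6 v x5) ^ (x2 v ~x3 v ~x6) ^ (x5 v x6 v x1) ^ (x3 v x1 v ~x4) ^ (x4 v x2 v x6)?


Scan each clause for unnegated literals.
Clause 1: 1 positive; Clause 2: 2 positive; Clause 3: 1 positive; Clause 4: 3 positive; Clause 5: 2 positive; Clause 6: 3 positive.
Total positive literal occurrences = 12.

12


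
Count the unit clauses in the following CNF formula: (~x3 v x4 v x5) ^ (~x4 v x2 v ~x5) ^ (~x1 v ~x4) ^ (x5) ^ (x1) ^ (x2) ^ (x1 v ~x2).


A unit clause contains exactly one literal.
Unit clauses found: (x5), (x1), (x2).
Count = 3.

3


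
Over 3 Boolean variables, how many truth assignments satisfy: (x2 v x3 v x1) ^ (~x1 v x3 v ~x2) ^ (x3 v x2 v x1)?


Enumerate all 8 truth assignments over 3 variables.
Test each against every clause.
Satisfying assignments found: 6.

6


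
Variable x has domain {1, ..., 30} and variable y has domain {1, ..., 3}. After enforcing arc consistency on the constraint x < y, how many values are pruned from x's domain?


For the constraint x < y, x needs a supporting value in y's domain.
x can be at most 2 (one less than y's maximum).
Valid x values from domain: 2 out of 30.
Pruned = 30 - 2 = 28.

28


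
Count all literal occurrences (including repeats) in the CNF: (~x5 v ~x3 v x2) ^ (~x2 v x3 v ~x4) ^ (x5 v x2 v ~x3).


Clause lengths: 3, 3, 3.
Sum = 3 + 3 + 3 = 9.

9


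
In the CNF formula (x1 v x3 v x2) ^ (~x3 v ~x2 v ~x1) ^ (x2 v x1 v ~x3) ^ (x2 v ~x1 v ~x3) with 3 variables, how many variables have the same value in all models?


Find all satisfying assignments: 4 model(s).
Check which variables have the same value in every model.
No variable is fixed across all models.
Backbone size = 0.

0


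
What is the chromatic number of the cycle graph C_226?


A cycle on an even number of vertices is bipartite: alternate two colors around the cycle.
Since 226 is even, two colors suffice, and at least two are needed because the graph has edges.
Chromatic number = 2.

2


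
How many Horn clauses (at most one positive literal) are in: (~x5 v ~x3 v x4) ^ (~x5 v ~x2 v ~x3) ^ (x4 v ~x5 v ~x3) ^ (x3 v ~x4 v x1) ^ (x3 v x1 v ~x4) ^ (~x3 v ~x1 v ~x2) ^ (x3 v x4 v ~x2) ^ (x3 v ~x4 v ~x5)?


A Horn clause has at most one positive literal.
Clause 1: 1 positive lit(s) -> Horn
Clause 2: 0 positive lit(s) -> Horn
Clause 3: 1 positive lit(s) -> Horn
Clause 4: 2 positive lit(s) -> not Horn
Clause 5: 2 positive lit(s) -> not Horn
Clause 6: 0 positive lit(s) -> Horn
Clause 7: 2 positive lit(s) -> not Horn
Clause 8: 1 positive lit(s) -> Horn
Total Horn clauses = 5.

5


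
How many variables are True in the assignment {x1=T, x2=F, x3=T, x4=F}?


The weight is the number of variables assigned True.
True variables: x1, x3.
Weight = 2.

2


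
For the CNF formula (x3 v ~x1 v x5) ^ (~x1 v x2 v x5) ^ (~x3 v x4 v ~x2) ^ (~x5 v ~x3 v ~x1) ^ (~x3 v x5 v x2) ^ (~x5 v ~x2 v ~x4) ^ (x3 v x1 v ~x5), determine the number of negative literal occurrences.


Scan each clause for negated literals.
Clause 1: 1 negative; Clause 2: 1 negative; Clause 3: 2 negative; Clause 4: 3 negative; Clause 5: 1 negative; Clause 6: 3 negative; Clause 7: 1 negative.
Total negative literal occurrences = 12.

12


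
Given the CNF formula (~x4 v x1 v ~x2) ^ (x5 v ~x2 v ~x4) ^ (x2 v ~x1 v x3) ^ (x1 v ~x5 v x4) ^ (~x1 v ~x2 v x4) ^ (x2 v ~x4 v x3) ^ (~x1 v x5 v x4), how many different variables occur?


Identify each distinct variable in the formula.
Variables found: x1, x2, x3, x4, x5.
Total distinct variables = 5.

5


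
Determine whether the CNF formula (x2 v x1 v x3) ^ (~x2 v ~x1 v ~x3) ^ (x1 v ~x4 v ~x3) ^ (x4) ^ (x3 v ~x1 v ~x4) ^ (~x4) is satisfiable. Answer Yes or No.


Check all 16 possible truth assignments.
Number of satisfying assignments found: 0.
The formula is unsatisfiable.

No


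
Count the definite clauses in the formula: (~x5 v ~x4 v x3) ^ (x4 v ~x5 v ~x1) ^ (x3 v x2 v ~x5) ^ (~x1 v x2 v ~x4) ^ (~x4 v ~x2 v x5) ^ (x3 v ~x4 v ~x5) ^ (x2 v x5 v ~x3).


A definite clause has exactly one positive literal.
Clause 1: 1 positive -> definite
Clause 2: 1 positive -> definite
Clause 3: 2 positive -> not definite
Clause 4: 1 positive -> definite
Clause 5: 1 positive -> definite
Clause 6: 1 positive -> definite
Clause 7: 2 positive -> not definite
Definite clause count = 5.

5


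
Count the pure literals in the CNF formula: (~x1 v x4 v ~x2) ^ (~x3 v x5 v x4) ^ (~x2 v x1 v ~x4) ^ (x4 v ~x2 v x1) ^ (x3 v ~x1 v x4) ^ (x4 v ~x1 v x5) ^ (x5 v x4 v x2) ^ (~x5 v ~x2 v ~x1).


A pure literal appears in only one polarity across all clauses.
No pure literals found.
Count = 0.

0


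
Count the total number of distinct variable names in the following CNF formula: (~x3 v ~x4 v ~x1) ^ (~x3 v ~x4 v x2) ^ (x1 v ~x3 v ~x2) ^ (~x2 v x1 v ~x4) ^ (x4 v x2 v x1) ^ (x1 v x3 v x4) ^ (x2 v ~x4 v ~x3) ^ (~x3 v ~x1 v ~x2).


Identify each distinct variable in the formula.
Variables found: x1, x2, x3, x4.
Total distinct variables = 4.

4


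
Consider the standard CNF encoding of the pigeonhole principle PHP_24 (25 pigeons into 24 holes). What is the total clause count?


The PHP encoding has two parts:
1) At-least-one-hole clauses: 25 (one per pigeon, each with 24 literals).
2) At-most-one-pigeon-per-hole clauses: 24 holes * C(25,2) = 24 * 300 = 7200.
Total clauses = 25 + 7200 = 7225.

7225


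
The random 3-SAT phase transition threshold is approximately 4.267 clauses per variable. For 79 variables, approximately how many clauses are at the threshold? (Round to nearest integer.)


The 3-SAT phase transition occurs at approximately 4.267 clauses per variable.
m = 4.267 * 79 = 337.093.
Rounded to nearest integer: 337.

337


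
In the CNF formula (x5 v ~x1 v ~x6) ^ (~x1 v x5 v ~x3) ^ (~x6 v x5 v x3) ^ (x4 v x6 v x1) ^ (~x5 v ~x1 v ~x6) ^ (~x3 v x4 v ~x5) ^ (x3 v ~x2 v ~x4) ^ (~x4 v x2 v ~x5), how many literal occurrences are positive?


Scan each clause for unnegated literals.
Clause 1: 1 positive; Clause 2: 1 positive; Clause 3: 2 positive; Clause 4: 3 positive; Clause 5: 0 positive; Clause 6: 1 positive; Clause 7: 1 positive; Clause 8: 1 positive.
Total positive literal occurrences = 10.

10


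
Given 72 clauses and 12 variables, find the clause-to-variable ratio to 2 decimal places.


Clause-to-variable ratio = clauses / variables.
72 / 12 = 6.0.

6.0


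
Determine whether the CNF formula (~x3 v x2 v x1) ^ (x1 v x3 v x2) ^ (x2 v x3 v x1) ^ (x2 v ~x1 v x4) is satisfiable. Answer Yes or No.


Check all 16 possible truth assignments.
Number of satisfying assignments found: 10.
The formula is satisfiable.

Yes


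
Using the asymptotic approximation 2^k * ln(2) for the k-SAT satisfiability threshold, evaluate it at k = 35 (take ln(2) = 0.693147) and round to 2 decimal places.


Using the asymptotic formula: threshold ~ 2^k * ln(2).
2^35 = 34359738368.
34359738368 * 0.693147 = 23816349570.56.

23816349570.56


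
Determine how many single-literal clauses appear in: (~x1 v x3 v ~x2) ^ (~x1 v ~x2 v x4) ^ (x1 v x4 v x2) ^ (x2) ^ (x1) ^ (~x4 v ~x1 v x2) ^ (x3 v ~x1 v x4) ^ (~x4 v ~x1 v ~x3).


A unit clause contains exactly one literal.
Unit clauses found: (x2), (x1).
Count = 2.

2


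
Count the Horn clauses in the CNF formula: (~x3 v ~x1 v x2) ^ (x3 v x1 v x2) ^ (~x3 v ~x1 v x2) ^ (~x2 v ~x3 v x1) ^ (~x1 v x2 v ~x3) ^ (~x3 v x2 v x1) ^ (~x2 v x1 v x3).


A Horn clause has at most one positive literal.
Clause 1: 1 positive lit(s) -> Horn
Clause 2: 3 positive lit(s) -> not Horn
Clause 3: 1 positive lit(s) -> Horn
Clause 4: 1 positive lit(s) -> Horn
Clause 5: 1 positive lit(s) -> Horn
Clause 6: 2 positive lit(s) -> not Horn
Clause 7: 2 positive lit(s) -> not Horn
Total Horn clauses = 4.

4


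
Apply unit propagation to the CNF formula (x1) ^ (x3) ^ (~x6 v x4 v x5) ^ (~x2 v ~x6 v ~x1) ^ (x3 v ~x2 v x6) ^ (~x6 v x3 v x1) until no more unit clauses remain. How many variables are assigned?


Unit propagation repeatedly assigns the literal in any unit clause, then simplifies.
Assignments in order: x1 = T, x3 = T.
No further unit clauses remain.
Total variables assigned = 2.

2


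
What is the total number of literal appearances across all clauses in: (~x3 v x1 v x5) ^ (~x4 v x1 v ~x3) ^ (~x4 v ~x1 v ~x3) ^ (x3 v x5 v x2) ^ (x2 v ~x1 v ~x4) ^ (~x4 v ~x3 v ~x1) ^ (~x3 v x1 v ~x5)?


Clause lengths: 3, 3, 3, 3, 3, 3, 3.
Sum = 3 + 3 + 3 + 3 + 3 + 3 + 3 = 21.

21


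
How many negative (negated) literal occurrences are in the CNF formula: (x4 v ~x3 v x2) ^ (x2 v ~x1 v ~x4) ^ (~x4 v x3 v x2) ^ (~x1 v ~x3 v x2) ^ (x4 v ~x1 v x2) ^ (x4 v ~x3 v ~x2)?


Scan each clause for negated literals.
Clause 1: 1 negative; Clause 2: 2 negative; Clause 3: 1 negative; Clause 4: 2 negative; Clause 5: 1 negative; Clause 6: 2 negative.
Total negative literal occurrences = 9.

9


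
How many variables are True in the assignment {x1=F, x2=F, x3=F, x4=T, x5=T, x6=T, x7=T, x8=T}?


The weight is the number of variables assigned True.
True variables: x4, x5, x6, x7, x8.
Weight = 5.

5


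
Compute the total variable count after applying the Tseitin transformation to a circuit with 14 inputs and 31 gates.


The Tseitin transformation introduces one auxiliary variable per gate.
Total variables = inputs + gates = 14 + 31 = 45.

45


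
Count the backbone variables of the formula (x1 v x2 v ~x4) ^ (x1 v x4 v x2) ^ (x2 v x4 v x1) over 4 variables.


Find all satisfying assignments: 12 model(s).
Check which variables have the same value in every model.
No variable is fixed across all models.
Backbone size = 0.

0


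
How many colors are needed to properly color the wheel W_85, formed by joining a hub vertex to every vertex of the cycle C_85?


W_85 consists of the cycle C_85 together with a hub vertex adjacent to every cycle vertex.
The cycle C_85 needs 3 colors (odd cycle -> 3).
The hub is adjacent to every cycle vertex, so it must receive a new color distinct from all of them.
Chromatic number = 3 + 1 = 4.

4


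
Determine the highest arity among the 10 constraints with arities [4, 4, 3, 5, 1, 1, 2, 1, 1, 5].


The arities are: 4, 4, 3, 5, 1, 1, 2, 1, 1, 5.
Scan for the maximum value.
Maximum arity = 5.

5


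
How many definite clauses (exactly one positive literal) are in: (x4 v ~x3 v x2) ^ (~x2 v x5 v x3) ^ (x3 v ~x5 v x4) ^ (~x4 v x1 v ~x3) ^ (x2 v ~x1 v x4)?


A definite clause has exactly one positive literal.
Clause 1: 2 positive -> not definite
Clause 2: 2 positive -> not definite
Clause 3: 2 positive -> not definite
Clause 4: 1 positive -> definite
Clause 5: 2 positive -> not definite
Definite clause count = 1.

1


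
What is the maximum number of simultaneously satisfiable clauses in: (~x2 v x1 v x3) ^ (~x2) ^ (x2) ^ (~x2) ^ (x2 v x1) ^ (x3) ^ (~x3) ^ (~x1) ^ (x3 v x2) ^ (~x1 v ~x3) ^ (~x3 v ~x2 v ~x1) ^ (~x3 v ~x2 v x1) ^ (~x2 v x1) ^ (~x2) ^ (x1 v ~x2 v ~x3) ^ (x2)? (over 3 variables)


Enumerate all 8 truth assignments.
For each, count how many of the 16 clauses are satisfied.
The formula is not fully satisfiable, so the maximum is below 16.
Maximum simultaneously satisfiable clauses = 12.

12


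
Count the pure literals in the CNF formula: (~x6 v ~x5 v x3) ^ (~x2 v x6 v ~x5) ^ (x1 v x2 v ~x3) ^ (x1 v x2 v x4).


A pure literal appears in only one polarity across all clauses.
Pure literals: x1 (positive only), x4 (positive only), x5 (negative only).
Count = 3.

3


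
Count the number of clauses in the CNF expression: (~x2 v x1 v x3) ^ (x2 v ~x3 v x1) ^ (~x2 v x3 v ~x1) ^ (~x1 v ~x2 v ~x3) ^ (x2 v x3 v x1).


Each group enclosed in parentheses joined by ^ is one clause.
Counting the conjuncts: 5 clauses.

5


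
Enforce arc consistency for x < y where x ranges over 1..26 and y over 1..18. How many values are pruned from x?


For the constraint x < y, x needs a supporting value in y's domain.
x can be at most 17 (one less than y's maximum).
Valid x values from domain: 17 out of 26.
Pruned = 26 - 17 = 9.

9


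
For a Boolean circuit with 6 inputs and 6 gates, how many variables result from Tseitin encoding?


The Tseitin transformation introduces one auxiliary variable per gate.
Total variables = inputs + gates = 6 + 6 = 12.

12


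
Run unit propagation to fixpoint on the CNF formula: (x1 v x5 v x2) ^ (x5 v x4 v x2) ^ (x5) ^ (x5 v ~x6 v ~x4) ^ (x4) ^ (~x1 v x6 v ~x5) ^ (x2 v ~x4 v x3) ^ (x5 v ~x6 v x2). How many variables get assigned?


Unit propagation repeatedly assigns the literal in any unit clause, then simplifies.
Assignments in order: x5 = T, x4 = T.
No further unit clauses remain.
Total variables assigned = 2.

2


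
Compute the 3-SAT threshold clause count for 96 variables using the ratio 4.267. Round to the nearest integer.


The 3-SAT phase transition occurs at approximately 4.267 clauses per variable.
m = 4.267 * 96 = 409.632.
Rounded to nearest integer: 410.

410


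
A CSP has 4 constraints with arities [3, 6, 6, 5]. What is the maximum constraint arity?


The arities are: 3, 6, 6, 5.
Scan for the maximum value.
Maximum arity = 6.

6


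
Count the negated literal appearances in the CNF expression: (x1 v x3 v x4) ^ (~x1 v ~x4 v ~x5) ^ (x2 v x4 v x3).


Scan each clause for negated literals.
Clause 1: 0 negative; Clause 2: 3 negative; Clause 3: 0 negative.
Total negative literal occurrences = 3.

3


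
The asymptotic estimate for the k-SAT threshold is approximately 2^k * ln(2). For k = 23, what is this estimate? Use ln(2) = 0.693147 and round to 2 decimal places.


Using the asymptotic formula: threshold ~ 2^k * ln(2).
2^23 = 8388608.
8388608 * 0.693147 = 5814538.47.

5814538.47


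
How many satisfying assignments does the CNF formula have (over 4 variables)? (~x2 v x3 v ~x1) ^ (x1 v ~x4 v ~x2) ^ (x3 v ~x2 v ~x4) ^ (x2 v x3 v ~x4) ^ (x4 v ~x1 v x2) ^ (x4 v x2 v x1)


Enumerate all 16 truth assignments over 4 variables.
Test each against every clause.
Satisfying assignments found: 6.

6


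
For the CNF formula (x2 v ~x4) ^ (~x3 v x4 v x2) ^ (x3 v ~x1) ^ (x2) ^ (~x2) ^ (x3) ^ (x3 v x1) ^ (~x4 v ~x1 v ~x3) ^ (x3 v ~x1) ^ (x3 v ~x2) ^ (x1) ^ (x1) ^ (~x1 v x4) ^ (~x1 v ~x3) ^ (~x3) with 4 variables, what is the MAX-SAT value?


Enumerate all 16 truth assignments.
For each, count how many of the 15 clauses are satisfied.
The formula is not fully satisfiable, so the maximum is below 15.
Maximum simultaneously satisfiable clauses = 11.

11


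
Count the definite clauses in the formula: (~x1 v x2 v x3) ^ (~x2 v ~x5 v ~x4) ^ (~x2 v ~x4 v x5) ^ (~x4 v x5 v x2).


A definite clause has exactly one positive literal.
Clause 1: 2 positive -> not definite
Clause 2: 0 positive -> not definite
Clause 3: 1 positive -> definite
Clause 4: 2 positive -> not definite
Definite clause count = 1.

1


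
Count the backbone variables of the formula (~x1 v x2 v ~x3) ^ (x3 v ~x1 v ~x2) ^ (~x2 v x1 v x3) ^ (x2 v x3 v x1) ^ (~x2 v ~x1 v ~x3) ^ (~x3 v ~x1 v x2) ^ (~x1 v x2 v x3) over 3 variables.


Find all satisfying assignments: 2 model(s).
Check which variables have the same value in every model.
Fixed variables: x1=F, x3=T.
Backbone size = 2.

2


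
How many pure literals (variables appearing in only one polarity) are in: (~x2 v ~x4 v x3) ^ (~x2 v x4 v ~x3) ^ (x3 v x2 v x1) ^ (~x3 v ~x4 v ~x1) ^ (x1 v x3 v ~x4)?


A pure literal appears in only one polarity across all clauses.
No pure literals found.
Count = 0.

0


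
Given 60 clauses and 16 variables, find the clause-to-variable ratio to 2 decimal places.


Clause-to-variable ratio = clauses / variables.
60 / 16 = 3.75.

3.75


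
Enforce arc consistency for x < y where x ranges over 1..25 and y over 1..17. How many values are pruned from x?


For the constraint x < y, x needs a supporting value in y's domain.
x can be at most 16 (one less than y's maximum).
Valid x values from domain: 16 out of 25.
Pruned = 25 - 16 = 9.

9


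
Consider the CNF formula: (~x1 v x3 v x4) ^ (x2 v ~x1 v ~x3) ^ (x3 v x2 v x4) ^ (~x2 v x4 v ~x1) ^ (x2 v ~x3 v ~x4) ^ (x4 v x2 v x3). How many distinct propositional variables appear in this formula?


Identify each distinct variable in the formula.
Variables found: x1, x2, x3, x4.
Total distinct variables = 4.

4


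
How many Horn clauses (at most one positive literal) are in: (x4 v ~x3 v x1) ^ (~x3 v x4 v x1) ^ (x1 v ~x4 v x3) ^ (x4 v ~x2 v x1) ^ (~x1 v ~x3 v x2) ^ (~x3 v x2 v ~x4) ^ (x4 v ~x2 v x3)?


A Horn clause has at most one positive literal.
Clause 1: 2 positive lit(s) -> not Horn
Clause 2: 2 positive lit(s) -> not Horn
Clause 3: 2 positive lit(s) -> not Horn
Clause 4: 2 positive lit(s) -> not Horn
Clause 5: 1 positive lit(s) -> Horn
Clause 6: 1 positive lit(s) -> Horn
Clause 7: 2 positive lit(s) -> not Horn
Total Horn clauses = 2.

2


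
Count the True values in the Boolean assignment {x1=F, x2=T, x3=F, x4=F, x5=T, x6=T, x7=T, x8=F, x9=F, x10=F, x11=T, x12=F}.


The weight is the number of variables assigned True.
True variables: x2, x5, x6, x7, x11.
Weight = 5.

5


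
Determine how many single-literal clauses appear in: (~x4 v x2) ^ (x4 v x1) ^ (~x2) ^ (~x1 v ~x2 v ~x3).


A unit clause contains exactly one literal.
Unit clauses found: (~x2).
Count = 1.

1


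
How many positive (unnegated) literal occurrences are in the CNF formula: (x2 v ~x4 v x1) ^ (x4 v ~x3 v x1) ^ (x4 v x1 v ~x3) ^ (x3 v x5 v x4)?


Scan each clause for unnegated literals.
Clause 1: 2 positive; Clause 2: 2 positive; Clause 3: 2 positive; Clause 4: 3 positive.
Total positive literal occurrences = 9.

9


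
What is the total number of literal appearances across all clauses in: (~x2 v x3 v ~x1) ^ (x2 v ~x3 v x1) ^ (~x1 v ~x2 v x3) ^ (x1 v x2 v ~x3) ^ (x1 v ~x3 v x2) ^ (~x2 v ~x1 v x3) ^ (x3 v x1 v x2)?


Clause lengths: 3, 3, 3, 3, 3, 3, 3.
Sum = 3 + 3 + 3 + 3 + 3 + 3 + 3 = 21.

21


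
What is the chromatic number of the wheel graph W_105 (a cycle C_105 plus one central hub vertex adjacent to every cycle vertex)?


W_105 consists of the cycle C_105 together with a hub vertex adjacent to every cycle vertex.
The cycle C_105 needs 3 colors (odd cycle -> 3).
The hub is adjacent to every cycle vertex, so it must receive a new color distinct from all of them.
Chromatic number = 3 + 1 = 4.

4


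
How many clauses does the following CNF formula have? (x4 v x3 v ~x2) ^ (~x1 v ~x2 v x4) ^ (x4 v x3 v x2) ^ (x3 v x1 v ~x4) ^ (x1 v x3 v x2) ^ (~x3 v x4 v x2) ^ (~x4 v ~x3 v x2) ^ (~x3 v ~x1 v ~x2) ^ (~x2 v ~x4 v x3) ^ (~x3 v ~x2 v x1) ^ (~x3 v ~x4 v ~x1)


Each group enclosed in parentheses joined by ^ is one clause.
Counting the conjuncts: 11 clauses.

11


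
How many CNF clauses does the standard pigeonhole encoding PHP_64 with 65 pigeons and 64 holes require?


The PHP encoding has two parts:
1) At-least-one-hole clauses: 65 (one per pigeon, each with 64 literals).
2) At-most-one-pigeon-per-hole clauses: 64 holes * C(65,2) = 64 * 2080 = 133120.
Total clauses = 65 + 133120 = 133185.

133185


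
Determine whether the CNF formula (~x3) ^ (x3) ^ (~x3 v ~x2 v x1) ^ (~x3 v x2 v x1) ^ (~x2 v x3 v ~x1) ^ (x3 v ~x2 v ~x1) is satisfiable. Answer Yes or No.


Check all 8 possible truth assignments.
Number of satisfying assignments found: 0.
The formula is unsatisfiable.

No


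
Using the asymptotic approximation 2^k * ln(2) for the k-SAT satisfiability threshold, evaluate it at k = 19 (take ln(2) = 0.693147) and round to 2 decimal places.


Using the asymptotic formula: threshold ~ 2^k * ln(2).
2^19 = 524288.
524288 * 0.693147 = 363408.65.

363408.65


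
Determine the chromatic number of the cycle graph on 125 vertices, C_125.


An odd cycle cannot be 2-colored: alternating two colors around the cycle returns to the start with a conflict.
Since 125 is odd, three colors are required (and three suffice).
Chromatic number = 3.

3


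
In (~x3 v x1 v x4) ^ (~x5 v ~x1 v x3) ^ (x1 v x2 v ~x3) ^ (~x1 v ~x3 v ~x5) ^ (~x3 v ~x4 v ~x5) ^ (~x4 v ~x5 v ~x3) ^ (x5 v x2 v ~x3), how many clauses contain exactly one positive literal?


A definite clause has exactly one positive literal.
Clause 1: 2 positive -> not definite
Clause 2: 1 positive -> definite
Clause 3: 2 positive -> not definite
Clause 4: 0 positive -> not definite
Clause 5: 0 positive -> not definite
Clause 6: 0 positive -> not definite
Clause 7: 2 positive -> not definite
Definite clause count = 1.

1


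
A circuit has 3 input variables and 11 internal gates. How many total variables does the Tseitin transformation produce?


The Tseitin transformation introduces one auxiliary variable per gate.
Total variables = inputs + gates = 3 + 11 = 14.

14


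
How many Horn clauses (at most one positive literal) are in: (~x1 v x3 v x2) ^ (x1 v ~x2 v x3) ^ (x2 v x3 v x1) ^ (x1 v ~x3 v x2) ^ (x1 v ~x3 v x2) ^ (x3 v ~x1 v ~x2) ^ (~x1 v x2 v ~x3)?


A Horn clause has at most one positive literal.
Clause 1: 2 positive lit(s) -> not Horn
Clause 2: 2 positive lit(s) -> not Horn
Clause 3: 3 positive lit(s) -> not Horn
Clause 4: 2 positive lit(s) -> not Horn
Clause 5: 2 positive lit(s) -> not Horn
Clause 6: 1 positive lit(s) -> Horn
Clause 7: 1 positive lit(s) -> Horn
Total Horn clauses = 2.

2


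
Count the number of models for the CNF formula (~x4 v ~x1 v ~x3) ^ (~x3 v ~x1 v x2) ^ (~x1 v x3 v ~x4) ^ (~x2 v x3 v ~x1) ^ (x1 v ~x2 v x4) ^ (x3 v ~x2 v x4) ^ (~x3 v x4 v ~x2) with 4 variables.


Enumerate all 16 truth assignments over 4 variables.
Test each against every clause.
Satisfying assignments found: 7.

7


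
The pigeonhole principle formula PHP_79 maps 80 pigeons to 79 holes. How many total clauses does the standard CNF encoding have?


The PHP encoding has two parts:
1) At-least-one-hole clauses: 80 (one per pigeon, each with 79 literals).
2) At-most-one-pigeon-per-hole clauses: 79 holes * C(80,2) = 79 * 3160 = 249640.
Total clauses = 80 + 249640 = 249720.

249720


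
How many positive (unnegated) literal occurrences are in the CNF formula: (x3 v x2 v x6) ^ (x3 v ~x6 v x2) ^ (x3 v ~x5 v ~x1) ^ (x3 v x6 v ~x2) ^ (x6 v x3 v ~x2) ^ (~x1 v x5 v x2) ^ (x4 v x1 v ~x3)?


Scan each clause for unnegated literals.
Clause 1: 3 positive; Clause 2: 2 positive; Clause 3: 1 positive; Clause 4: 2 positive; Clause 5: 2 positive; Clause 6: 2 positive; Clause 7: 2 positive.
Total positive literal occurrences = 14.

14


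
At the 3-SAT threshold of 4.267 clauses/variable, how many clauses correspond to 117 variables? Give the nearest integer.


The 3-SAT phase transition occurs at approximately 4.267 clauses per variable.
m = 4.267 * 117 = 499.239.
Rounded to nearest integer: 499.

499


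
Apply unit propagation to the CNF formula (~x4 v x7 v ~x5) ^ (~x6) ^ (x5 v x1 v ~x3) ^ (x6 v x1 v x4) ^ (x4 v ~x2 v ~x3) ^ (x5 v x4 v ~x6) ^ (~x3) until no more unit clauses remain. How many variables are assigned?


Unit propagation repeatedly assigns the literal in any unit clause, then simplifies.
Assignments in order: x6 = F, x3 = F.
No further unit clauses remain.
Total variables assigned = 2.

2


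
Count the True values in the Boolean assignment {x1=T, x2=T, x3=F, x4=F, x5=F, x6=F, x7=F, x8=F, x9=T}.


The weight is the number of variables assigned True.
True variables: x1, x2, x9.
Weight = 3.

3
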